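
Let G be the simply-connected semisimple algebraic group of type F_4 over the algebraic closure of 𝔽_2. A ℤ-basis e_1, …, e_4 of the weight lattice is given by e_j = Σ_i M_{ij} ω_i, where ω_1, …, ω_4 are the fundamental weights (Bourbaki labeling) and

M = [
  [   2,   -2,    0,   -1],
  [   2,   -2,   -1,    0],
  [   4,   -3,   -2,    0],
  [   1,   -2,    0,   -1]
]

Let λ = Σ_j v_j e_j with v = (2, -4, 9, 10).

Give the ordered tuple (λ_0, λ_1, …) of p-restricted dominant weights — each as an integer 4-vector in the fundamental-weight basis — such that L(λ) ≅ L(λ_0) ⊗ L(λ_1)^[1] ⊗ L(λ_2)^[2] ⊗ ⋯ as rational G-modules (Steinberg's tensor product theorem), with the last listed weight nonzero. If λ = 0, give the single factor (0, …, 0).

((0, 1, 0, 0), (1, 1, 1, 0))

In the fundamental-weight basis, λ has coordinates c = M·v (v = (2, -4, 9, 10)):
  c_1 = 2*2 + -2*-4 + 0*9 + -1*10 = 2
  c_2 = 2*2 + -2*-4 + -1*9 + 0*10 = 3
  c_3 = 4*2 + -3*-4 + -2*9 + 0*10 = 2
  c_4 = 1*2 + -2*-4 + 0*9 + -1*10 = 0
Base-2 expansion of each c_i:
  c_1 = 2 = 0·2^0 + 1·2^1
  c_2 = 3 = 1·2^0 + 1·2^1
  c_3 = 2 = 0·2^0 + 1·2^1
  c_4 = 0
λ_0 = (0, 1, 0, 0)
λ_1 = (1, 1, 1, 0)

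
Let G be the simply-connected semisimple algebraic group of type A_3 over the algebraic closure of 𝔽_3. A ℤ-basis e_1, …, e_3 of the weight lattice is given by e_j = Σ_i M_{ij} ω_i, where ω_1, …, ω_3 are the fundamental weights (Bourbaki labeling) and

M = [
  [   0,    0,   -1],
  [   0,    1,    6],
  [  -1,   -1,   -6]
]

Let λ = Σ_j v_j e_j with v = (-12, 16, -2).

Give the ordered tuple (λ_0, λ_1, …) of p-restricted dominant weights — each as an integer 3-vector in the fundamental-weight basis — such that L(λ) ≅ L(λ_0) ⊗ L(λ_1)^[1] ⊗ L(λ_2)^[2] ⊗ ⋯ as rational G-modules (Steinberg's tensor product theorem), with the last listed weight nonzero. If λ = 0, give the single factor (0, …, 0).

((2, 1, 2), (0, 1, 2))

Converting to the ω-basis (c_i = row i of M dotted with v = (-12, 16, -2)):
  c_1 = (0)·(-12) + (0)·(16) + (-1)·(-2) = 2
  c_2 = (0)·(-12) + (1)·(16) + (6)·(-2) = 4
  c_3 = (-1)·(-12) + (-1)·(16) + (-6)·(-2) = 8
Writing each c_i in base p = 3:
  c_1 = 2 = 2·3^0
  c_2 = 4 = 1·3^0 + 1·3^1
  c_3 = 8 = 2·3^0 + 2·3^1
p-restricted factor λ_0 = (2, 1, 2)
p-restricted factor λ_1 = (0, 1, 2)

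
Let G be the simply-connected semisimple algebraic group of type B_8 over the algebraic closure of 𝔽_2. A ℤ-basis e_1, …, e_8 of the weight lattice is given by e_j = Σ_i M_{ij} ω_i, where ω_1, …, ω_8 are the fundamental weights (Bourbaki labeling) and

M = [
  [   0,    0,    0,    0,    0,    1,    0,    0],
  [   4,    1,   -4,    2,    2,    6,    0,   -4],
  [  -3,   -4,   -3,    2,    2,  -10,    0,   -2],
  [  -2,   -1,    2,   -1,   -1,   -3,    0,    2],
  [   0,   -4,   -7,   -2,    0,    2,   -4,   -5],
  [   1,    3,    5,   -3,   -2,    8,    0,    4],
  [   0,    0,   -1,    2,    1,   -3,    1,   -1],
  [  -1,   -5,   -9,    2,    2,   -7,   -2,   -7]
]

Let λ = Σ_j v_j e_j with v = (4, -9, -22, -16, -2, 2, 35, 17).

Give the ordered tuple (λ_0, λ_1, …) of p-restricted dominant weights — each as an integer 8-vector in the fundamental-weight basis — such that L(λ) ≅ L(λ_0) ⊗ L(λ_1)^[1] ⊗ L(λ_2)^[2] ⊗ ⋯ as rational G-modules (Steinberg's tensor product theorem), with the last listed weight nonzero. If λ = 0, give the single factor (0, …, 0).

((0, 1, 0, 1, 1, 1, 0, 0), (1, 1, 0, 1, 0, 1, 0, 0))

Compute c_i = Σ_j M_{ij} v_j with v = (4, -9, -22, -16, -2, 2, 35, 17):
  c_1 = 0*4 + 0*-9 + 0*-22 + 0*-16 + 0*-2 + 1*2 + 0*35 + 0*17 = 2
  c_2 = 4*4 + 1*-9 + -4*-22 + 2*-16 + 2*-2 + 6*2 + 0*35 + -4*17 = 3
  c_3 = -3*4 + -4*-9 + -3*-22 + 2*-16 + 2*-2 + -10*2 + 0*35 + -2*17 = 0
  c_4 = -2*4 + -1*-9 + 2*-22 + -1*-16 + -1*-2 + -3*2 + 0*35 + 2*17 = 3
  c_5 = 0*4 + -4*-9 + -7*-22 + -2*-16 + 0*-2 + 2*2 + -4*35 + -5*17 = 1
  c_6 = 1*4 + 3*-9 + 5*-22 + -3*-16 + -2*-2 + 8*2 + 0*35 + 4*17 = 3
  c_7 = 0*4 + 0*-9 + -1*-22 + 2*-16 + 1*-2 + -3*2 + 1*35 + -1*17 = 0
  c_8 = -1*4 + -5*-9 + -9*-22 + 2*-16 + 2*-2 + -7*2 + -2*35 + -7*17 = 0
Writing each c_i in base p = 2:
  c_1 = 2 = 0·2^0 + 1·2^1
  c_2 = 3 = 1·2^0 + 1·2^1
  c_3 = 0
  c_4 = 3 = 1·2^0 + 1·2^1
  c_5 = 1 = 1·2^0
  c_6 = 3 = 1·2^0 + 1·2^1
  c_7 = 0
  c_8 = 0
p-restricted factor λ_0 = (0, 1, 0, 1, 1, 1, 0, 0)
p-restricted factor λ_1 = (1, 1, 0, 1, 0, 1, 0, 0)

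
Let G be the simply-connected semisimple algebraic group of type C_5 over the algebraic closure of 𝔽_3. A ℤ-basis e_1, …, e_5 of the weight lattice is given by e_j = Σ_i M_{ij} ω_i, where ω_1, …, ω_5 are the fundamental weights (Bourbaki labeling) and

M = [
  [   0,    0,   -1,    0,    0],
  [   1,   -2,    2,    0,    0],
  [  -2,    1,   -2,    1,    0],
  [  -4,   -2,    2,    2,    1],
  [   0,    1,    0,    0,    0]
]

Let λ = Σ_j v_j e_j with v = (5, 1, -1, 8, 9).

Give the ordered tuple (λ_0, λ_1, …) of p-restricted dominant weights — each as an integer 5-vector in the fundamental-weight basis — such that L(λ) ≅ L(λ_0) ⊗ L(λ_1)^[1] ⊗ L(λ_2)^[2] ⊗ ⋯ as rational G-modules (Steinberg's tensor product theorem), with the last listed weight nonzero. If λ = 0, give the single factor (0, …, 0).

((1, 1, 1, 1, 1),)

Compute c_i = Σ_j M_{ij} v_j with v = (5, 1, -1, 8, 9):
  c_1 = 0*5 + 0*1 + -1*-1 + 0*8 + 0*9 = 1
  c_2 = 1*5 + -2*1 + 2*-1 + 0*8 + 0*9 = 1
  c_3 = -2*5 + 1*1 + -2*-1 + 1*8 + 0*9 = 1
  c_4 = -4*5 + -2*1 + 2*-1 + 2*8 + 1*9 = 1
  c_5 = 0*5 + 1*1 + 0*-1 + 0*8 + 0*9 = 1
p = 3; digits c_i = Σ_j d_{ij}·3^j, 0 ≤ d_{ij} < 3:
  c_1 = 1 = 1·3^0
  c_2 = 1 = 1·3^0
  c_3 = 1 = 1·3^0
  c_4 = 1 = 1·3^0
  c_5 = 1 = 1·3^0
p-restricted factor λ_0 = (1, 1, 1, 1, 1)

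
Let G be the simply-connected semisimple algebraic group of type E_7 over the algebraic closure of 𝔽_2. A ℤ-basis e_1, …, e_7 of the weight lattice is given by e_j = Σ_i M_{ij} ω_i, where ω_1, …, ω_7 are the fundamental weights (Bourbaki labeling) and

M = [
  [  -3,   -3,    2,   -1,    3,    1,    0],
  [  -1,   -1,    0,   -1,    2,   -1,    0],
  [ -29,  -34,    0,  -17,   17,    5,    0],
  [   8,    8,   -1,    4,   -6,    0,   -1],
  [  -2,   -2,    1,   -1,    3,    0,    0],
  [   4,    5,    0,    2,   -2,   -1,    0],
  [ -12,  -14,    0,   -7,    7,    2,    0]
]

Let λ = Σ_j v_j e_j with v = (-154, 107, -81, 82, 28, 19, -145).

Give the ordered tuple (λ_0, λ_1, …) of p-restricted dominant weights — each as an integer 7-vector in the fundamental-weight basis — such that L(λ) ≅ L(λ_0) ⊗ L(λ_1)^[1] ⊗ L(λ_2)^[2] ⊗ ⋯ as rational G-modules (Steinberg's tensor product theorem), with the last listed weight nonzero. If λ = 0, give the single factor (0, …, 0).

((0, 0, 1, 0, 1, 0, 0), (0, 1, 0, 1, 1, 0, 1), (0, 0, 1, 0, 1, 0, 0), (0, 0, 0, 1, 1, 1, 1))

Change of basis e → ω: c = M·v where v = (-154, 107, -81, 82, 28, 19, -145):
  c_1 = (-3)·(-154) + (-3)·(107) + (2)·(-81) + (-1)·(82) + (3)·(28) + (1)·(19) + (0)·(-145) = 0
  c_2 = (-1)·(-154) + (-1)·(107) + (0)·(-81) + (-1)·(82) + (2)·(28) + (-1)·(19) + (0)·(-145) = 2
  c_3 = (-29)·(-154) + (-34)·(107) + (0)·(-81) + (-17)·(82) + (17)·(28) + (5)·(19) + (0)·(-145) = 5
  c_4 = (8)·(-154) + (8)·(107) + (-1)·(-81) + (4)·(82) + (-6)·(28) + (0)·(19) + (-1)·(-145) = 10
  c_5 = (-2)·(-154) + (-2)·(107) + (1)·(-81) + (-1)·(82) + (3)·(28) + (0)·(19) + (0)·(-145) = 15
  c_6 = (4)·(-154) + (5)·(107) + (0)·(-81) + (2)·(82) + (-2)·(28) + (-1)·(19) + (0)·(-145) = 8
  c_7 = (-12)·(-154) + (-14)·(107) + (0)·(-81) + (-7)·(82) + (7)·(28) + (2)·(19) + (0)·(-145) = 10
p = 2; digits c_i = Σ_j d_{ij}·2^j, 0 ≤ d_{ij} < 2:
  c_1 = 0
  c_2 = 2 = 0·2^0 + 1·2^1
  c_3 = 5 = 1·2^0 + 0·2^1 + 1·2^2
  c_4 = 10 = 0·2^0 + 1·2^1 + 0·2^2 + 1·2^3
  c_5 = 15 = 1·2^0 + 1·2^1 + 1·2^2 + 1·2^3
  c_6 = 8 = 0·2^0 + 0·2^1 + 0·2^2 + 1·2^3
  c_7 = 10 = 0·2^0 + 1·2^1 + 0·2^2 + 1·2^3
p-restricted factor λ_0 = (0, 0, 1, 0, 1, 0, 0)
p-restricted factor λ_1 = (0, 1, 0, 1, 1, 0, 1)
p-restricted factor λ_2 = (0, 0, 1, 0, 1, 0, 0)
p-restricted factor λ_3 = (0, 0, 0, 1, 1, 1, 1)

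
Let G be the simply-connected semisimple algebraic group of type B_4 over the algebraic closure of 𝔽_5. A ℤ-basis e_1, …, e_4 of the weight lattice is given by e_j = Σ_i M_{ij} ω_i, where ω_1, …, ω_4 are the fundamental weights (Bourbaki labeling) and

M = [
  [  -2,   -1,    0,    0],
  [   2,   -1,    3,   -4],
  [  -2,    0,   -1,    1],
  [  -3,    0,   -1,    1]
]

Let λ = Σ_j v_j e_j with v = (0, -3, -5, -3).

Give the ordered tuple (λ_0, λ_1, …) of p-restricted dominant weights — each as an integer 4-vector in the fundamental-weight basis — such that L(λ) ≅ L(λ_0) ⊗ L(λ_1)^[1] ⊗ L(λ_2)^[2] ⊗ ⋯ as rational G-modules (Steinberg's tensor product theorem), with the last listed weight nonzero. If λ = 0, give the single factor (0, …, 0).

((3, 0, 2, 2),)

Converting to the ω-basis (c_i = row i of M dotted with v = (0, -3, -5, -3)):
  c_1 = -2*0 + -1*-3 + 0*-5 + 0*-3 = 3
  c_2 = 2*0 + -1*-3 + 3*-5 + -4*-3 = 0
  c_3 = -2*0 + 0*-3 + -1*-5 + 1*-3 = 2
  c_4 = -3*0 + 0*-3 + -1*-5 + 1*-3 = 2
p = 5; digits c_i = Σ_j d_{ij}·5^j, 0 ≤ d_{ij} < 5:
  c_1 = 3 = 3·5^0
  c_2 = 0
  c_3 = 2 = 2·5^0
  c_4 = 2 = 2·5^0
λ_0 = (3, 0, 2, 2)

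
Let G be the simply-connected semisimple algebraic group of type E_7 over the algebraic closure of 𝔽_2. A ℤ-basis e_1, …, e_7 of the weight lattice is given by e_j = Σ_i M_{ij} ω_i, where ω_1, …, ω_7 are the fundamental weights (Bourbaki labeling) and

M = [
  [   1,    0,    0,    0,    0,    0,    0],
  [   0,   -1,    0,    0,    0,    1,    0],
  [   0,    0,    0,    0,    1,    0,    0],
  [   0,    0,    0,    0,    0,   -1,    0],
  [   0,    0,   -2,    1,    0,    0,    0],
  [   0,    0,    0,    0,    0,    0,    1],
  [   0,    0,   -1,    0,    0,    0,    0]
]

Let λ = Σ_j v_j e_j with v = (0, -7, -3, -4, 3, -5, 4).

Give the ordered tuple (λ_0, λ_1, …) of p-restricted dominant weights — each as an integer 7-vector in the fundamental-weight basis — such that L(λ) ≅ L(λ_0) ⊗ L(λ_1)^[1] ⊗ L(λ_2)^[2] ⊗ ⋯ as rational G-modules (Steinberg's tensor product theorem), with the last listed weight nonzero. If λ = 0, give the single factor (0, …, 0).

((0, 0, 1, 1, 0, 0, 1), (0, 1, 1, 0, 1, 0, 1), (0, 0, 0, 1, 0, 1, 0))

Converting to the ω-basis (c_i = row i of M dotted with v = (0, -7, -3, -4, 3, -5, 4)):
  c_1 = (1)·(0) + (0)·(-7) + (0)·(-3) + (0)·(-4) + (0)·(3) + (0)·(-5) + (0)·(4) = 0
  c_2 = (0)·(0) + (-1)·(-7) + (0)·(-3) + (0)·(-4) + (0)·(3) + (1)·(-5) + (0)·(4) = 2
  c_3 = (0)·(0) + (0)·(-7) + (0)·(-3) + (0)·(-4) + (1)·(3) + (0)·(-5) + (0)·(4) = 3
  c_4 = (0)·(0) + (0)·(-7) + (0)·(-3) + (0)·(-4) + (0)·(3) + (-1)·(-5) + (0)·(4) = 5
  c_5 = (0)·(0) + (0)·(-7) + (-2)·(-3) + (1)·(-4) + (0)·(3) + (0)·(-5) + (0)·(4) = 2
  c_6 = (0)·(0) + (0)·(-7) + (0)·(-3) + (0)·(-4) + (0)·(3) + (0)·(-5) + (1)·(4) = 4
  c_7 = (0)·(0) + (0)·(-7) + (-1)·(-3) + (0)·(-4) + (0)·(3) + (0)·(-5) + (0)·(4) = 3
Expand coordinatewise in base 2:
  c_1 = 0
  c_2 = 2 = 0·2^0 + 1·2^1
  c_3 = 3 = 1·2^0 + 1·2^1
  c_4 = 5 = 1·2^0 + 0·2^1 + 1·2^2
  c_5 = 2 = 0·2^0 + 1·2^1
  c_6 = 4 = 0·2^0 + 0·2^1 + 1·2^2
  c_7 = 3 = 1·2^0 + 1·2^1
Factor λ_0 = (0, 0, 1, 1, 0, 0, 1)
Factor λ_1 = (0, 1, 1, 0, 1, 0, 1)
Factor λ_2 = (0, 0, 0, 1, 0, 1, 0)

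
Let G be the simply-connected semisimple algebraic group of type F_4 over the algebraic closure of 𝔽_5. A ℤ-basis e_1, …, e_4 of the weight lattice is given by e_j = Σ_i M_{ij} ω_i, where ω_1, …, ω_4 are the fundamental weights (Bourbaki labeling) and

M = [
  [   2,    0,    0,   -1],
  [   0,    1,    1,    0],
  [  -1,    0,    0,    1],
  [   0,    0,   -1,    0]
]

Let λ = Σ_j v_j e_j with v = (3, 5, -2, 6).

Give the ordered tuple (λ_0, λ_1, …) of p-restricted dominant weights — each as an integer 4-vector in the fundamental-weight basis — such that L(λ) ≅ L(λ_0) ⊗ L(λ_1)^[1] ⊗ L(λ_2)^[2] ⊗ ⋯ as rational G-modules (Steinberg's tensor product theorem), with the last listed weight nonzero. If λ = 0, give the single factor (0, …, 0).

((0, 3, 3, 2),)

Compute c_i = Σ_j M_{ij} v_j with v = (3, 5, -2, 6):
  c_1 = (2)·(3) + (0)·(5) + (0)·(-2) + (-1)·(6) = 0
  c_2 = (0)·(3) + (1)·(5) + (1)·(-2) + (0)·(6) = 3
  c_3 = (-1)·(3) + (0)·(5) + (0)·(-2) + (1)·(6) = 3
  c_4 = (0)·(3) + (0)·(5) + (-1)·(-2) + (0)·(6) = 2
Writing each c_i in base p = 5:
  c_1 = 0
  c_2 = 3 = 3·5^0
  c_3 = 3 = 3·5^0
  c_4 = 2 = 2·5^0
p-restricted factor λ_0 = (0, 3, 3, 2)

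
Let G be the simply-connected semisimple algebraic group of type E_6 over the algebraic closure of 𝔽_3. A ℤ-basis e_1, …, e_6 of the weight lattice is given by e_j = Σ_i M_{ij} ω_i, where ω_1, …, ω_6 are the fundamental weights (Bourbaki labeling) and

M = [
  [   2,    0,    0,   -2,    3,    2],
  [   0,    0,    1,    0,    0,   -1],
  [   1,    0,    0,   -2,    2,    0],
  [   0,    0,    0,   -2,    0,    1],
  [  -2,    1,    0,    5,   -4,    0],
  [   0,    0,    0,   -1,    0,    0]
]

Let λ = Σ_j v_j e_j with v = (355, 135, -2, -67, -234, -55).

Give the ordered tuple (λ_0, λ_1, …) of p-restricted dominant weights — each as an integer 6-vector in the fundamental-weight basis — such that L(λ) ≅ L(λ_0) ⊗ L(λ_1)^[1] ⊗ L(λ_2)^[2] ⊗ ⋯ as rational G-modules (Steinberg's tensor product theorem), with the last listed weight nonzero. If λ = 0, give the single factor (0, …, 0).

Converting to the ω-basis (c_i = row i of M dotted with v = (355, 135, -2, -67, -234, -55)):
  c_1 = 2·355 + 0·135 + (0)·(-2) + (-2)·(-67) + (3)·(-234) + (2)·(-55) = 32
  c_2 = 0·355 + 0·135 + (1)·(-2) + (0)·(-67) + (0)·(-234) + (-1)·(-55) = 53
  c_3 = 1·355 + 0·135 + (0)·(-2) + (-2)·(-67) + (2)·(-234) + (0)·(-55) = 21
  c_4 = 0·355 + 0·135 + (0)·(-2) + (-2)·(-67) + (0)·(-234) + (1)·(-55) = 79
  c_5 = (-2)·(355) + 1·135 + (0)·(-2) + (5)·(-67) + (-4)·(-234) + (0)·(-55) = 26
  c_6 = 0·355 + 0·135 + (0)·(-2) + (-1)·(-67) + (0)·(-234) + (0)·(-55) = 67
Writing each c_i in base p = 3:
  c_1 = 32 = 2·3^0 + 1·3^1 + 0·3^2 + 1·3^3
  c_2 = 53 = 2·3^0 + 2·3^1 + 2·3^2 + 1·3^3
  c_3 = 21 = 0·3^0 + 1·3^1 + 2·3^2
  c_4 = 79 = 1·3^0 + 2·3^1 + 2·3^2 + 2·3^3
  c_5 = 26 = 2·3^0 + 2·3^1 + 2·3^2
  c_6 = 67 = 1·3^0 + 1·3^1 + 1·3^2 + 2·3^3
p-restricted factor λ_0 = (2, 2, 0, 1, 2, 1)
p-restricted factor λ_1 = (1, 2, 1, 2, 2, 1)
p-restricted factor λ_2 = (0, 2, 2, 2, 2, 1)
p-restricted factor λ_3 = (1, 1, 0, 2, 0, 2)

((2, 2, 0, 1, 2, 1), (1, 2, 1, 2, 2, 1), (0, 2, 2, 2, 2, 1), (1, 1, 0, 2, 0, 2))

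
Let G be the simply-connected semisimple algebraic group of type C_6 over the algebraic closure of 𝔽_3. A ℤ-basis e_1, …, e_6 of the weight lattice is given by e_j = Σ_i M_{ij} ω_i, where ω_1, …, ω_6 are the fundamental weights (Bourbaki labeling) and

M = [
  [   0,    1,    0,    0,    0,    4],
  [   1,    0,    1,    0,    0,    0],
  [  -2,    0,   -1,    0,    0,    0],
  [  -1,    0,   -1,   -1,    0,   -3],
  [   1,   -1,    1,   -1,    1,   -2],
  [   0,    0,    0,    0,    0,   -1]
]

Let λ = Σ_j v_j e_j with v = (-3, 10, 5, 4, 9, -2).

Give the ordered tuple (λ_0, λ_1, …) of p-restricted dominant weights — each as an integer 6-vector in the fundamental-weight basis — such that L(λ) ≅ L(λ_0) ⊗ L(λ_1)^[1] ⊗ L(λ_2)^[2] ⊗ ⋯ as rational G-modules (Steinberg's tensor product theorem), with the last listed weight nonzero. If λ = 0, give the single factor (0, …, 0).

In the fundamental-weight basis, λ has coordinates c = M·v (v = (-3, 10, 5, 4, 9, -2)):
  c_1 = (0)·(-3) + (1)·(10) + (0)·(5) + (0)·(4) + (0)·(9) + (4)·(-2) = 2
  c_2 = (1)·(-3) + (0)·(10) + (1)·(5) + (0)·(4) + (0)·(9) + (0)·(-2) = 2
  c_3 = (-2)·(-3) + (0)·(10) + (-1)·(5) + (0)·(4) + (0)·(9) + (0)·(-2) = 1
  c_4 = (-1)·(-3) + (0)·(10) + (-1)·(5) + (-1)·(4) + (0)·(9) + (-3)·(-2) = 0
  c_5 = (1)·(-3) + (-1)·(10) + (1)·(5) + (-1)·(4) + (1)·(9) + (-2)·(-2) = 1
  c_6 = (0)·(-3) + (0)·(10) + (0)·(5) + (0)·(4) + (0)·(9) + (-1)·(-2) = 2
Base-3 expansion of each c_i:
  c_1 = 2 = 2·3^0
  c_2 = 2 = 2·3^0
  c_3 = 1 = 1·3^0
  c_4 = 0
  c_5 = 1 = 1·3^0
  c_6 = 2 = 2·3^0
p-restricted factor λ_0 = (2, 2, 1, 0, 1, 2)

((2, 2, 1, 0, 1, 2),)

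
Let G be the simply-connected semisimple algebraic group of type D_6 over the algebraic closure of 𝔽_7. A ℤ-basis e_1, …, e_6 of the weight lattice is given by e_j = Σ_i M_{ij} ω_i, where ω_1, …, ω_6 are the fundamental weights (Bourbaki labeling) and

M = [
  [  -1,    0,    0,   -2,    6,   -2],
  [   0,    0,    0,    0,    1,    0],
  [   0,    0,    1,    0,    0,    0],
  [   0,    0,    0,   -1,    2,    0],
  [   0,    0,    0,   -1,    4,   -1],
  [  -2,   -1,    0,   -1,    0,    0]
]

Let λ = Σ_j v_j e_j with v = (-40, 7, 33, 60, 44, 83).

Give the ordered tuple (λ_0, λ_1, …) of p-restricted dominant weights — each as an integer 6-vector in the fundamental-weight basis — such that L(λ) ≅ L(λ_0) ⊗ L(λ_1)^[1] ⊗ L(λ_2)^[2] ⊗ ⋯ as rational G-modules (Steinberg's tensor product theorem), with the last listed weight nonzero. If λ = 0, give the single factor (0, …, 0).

Compute c_i = Σ_j M_{ij} v_j with v = (-40, 7, 33, 60, 44, 83):
  c_1 = -1*-40 + 0*7 + 0*33 + -2*60 + 6*44 + -2*83 = 18
  c_2 = 0*-40 + 0*7 + 0*33 + 0*60 + 1*44 + 0*83 = 44
  c_3 = 0*-40 + 0*7 + 1*33 + 0*60 + 0*44 + 0*83 = 33
  c_4 = 0*-40 + 0*7 + 0*33 + -1*60 + 2*44 + 0*83 = 28
  c_5 = 0*-40 + 0*7 + 0*33 + -1*60 + 4*44 + -1*83 = 33
  c_6 = -2*-40 + -1*7 + 0*33 + -1*60 + 0*44 + 0*83 = 13
Base-7 expansion of each c_i:
  c_1 = 18 = 4·7^0 + 2·7^1
  c_2 = 44 = 2·7^0 + 6·7^1
  c_3 = 33 = 5·7^0 + 4·7^1
  c_4 = 28 = 0·7^0 + 4·7^1
  c_5 = 33 = 5·7^0 + 4·7^1
  c_6 = 13 = 6·7^0 + 1·7^1
Factor λ_0 = (4, 2, 5, 0, 5, 6)
Factor λ_1 = (2, 6, 4, 4, 4, 1)

((4, 2, 5, 0, 5, 6), (2, 6, 4, 4, 4, 1))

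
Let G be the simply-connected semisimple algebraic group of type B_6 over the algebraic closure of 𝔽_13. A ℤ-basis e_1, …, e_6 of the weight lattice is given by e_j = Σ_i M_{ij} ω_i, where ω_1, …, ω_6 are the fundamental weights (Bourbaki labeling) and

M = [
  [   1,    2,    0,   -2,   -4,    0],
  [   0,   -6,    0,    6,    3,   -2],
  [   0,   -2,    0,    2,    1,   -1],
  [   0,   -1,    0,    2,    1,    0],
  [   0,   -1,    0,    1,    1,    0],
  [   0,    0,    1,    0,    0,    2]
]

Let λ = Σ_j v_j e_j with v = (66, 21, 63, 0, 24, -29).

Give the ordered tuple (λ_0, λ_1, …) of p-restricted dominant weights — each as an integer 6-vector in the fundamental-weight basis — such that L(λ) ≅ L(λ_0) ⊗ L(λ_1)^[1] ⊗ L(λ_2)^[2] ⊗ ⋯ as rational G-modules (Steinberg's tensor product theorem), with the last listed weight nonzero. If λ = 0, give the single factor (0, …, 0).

((12, 4, 11, 3, 3, 5),)

ω-coordinates c = M·v, v = (66, 21, 63, 0, 24, -29):
  c_1 = 1·66 + 2·21 + 0·63 + (-2)·(0) + (-4)·(24) + (0)·(-29) = 12
  c_2 = 0·66 + (-6)·(21) + 0·63 + 6·0 + 3·24 + (-2)·(-29) = 4
  c_3 = 0·66 + (-2)·(21) + 0·63 + 2·0 + 1·24 + (-1)·(-29) = 11
  c_4 = 0·66 + (-1)·(21) + 0·63 + 2·0 + 1·24 + (0)·(-29) = 3
  c_5 = 0·66 + (-1)·(21) + 0·63 + 1·0 + 1·24 + (0)·(-29) = 3
  c_6 = 0·66 + 0·21 + 1·63 + 0·0 + 0·24 + (2)·(-29) = 5
Base-13 expansion of each c_i:
  c_1 = 12 = 12·13^0
  c_2 = 4 = 4·13^0
  c_3 = 11 = 11·13^0
  c_4 = 3 = 3·13^0
  c_5 = 3 = 3·13^0
  c_6 = 5 = 5·13^0
p-restricted factor λ_0 = (12, 4, 11, 3, 3, 5)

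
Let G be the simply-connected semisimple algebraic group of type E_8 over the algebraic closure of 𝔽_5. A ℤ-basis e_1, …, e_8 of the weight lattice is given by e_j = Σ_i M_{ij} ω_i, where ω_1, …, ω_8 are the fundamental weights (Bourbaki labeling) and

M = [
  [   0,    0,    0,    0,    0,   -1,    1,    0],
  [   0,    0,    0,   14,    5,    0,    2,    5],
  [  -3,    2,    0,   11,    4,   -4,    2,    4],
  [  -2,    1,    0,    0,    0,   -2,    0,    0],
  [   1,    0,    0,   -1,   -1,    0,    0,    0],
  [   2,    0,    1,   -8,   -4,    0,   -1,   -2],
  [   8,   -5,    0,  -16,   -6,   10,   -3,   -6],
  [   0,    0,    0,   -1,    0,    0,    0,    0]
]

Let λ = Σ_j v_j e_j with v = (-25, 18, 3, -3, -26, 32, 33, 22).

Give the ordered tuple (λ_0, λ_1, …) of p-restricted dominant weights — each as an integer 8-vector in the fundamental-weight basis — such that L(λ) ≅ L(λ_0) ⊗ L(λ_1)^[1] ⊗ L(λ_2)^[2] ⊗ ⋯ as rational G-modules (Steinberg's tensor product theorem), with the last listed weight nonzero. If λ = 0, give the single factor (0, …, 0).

Compute c_i = Σ_j M_{ij} v_j with v = (-25, 18, 3, -3, -26, 32, 33, 22):
  c_1 = (0)·(-25) + (0)·(18) + (0)·(3) + (0)·(-3) + (0)·(-26) + (-1)·(32) + (1)·(33) + (0)·(22) = 1
  c_2 = (0)·(-25) + (0)·(18) + (0)·(3) + (14)·(-3) + (5)·(-26) + (0)·(32) + (2)·(33) + (5)·(22) = 4
  c_3 = (-3)·(-25) + (2)·(18) + (0)·(3) + (11)·(-3) + (4)·(-26) + (-4)·(32) + (2)·(33) + (4)·(22) = 0
  c_4 = (-2)·(-25) + (1)·(18) + (0)·(3) + (0)·(-3) + (0)·(-26) + (-2)·(32) + (0)·(33) + (0)·(22) = 4
  c_5 = (1)·(-25) + (0)·(18) + (0)·(3) + (-1)·(-3) + (-1)·(-26) + (0)·(32) + (0)·(33) + (0)·(22) = 4
  c_6 = (2)·(-25) + (0)·(18) + (1)·(3) + (-8)·(-3) + (-4)·(-26) + (0)·(32) + (-1)·(33) + (-2)·(22) = 4
  c_7 = (8)·(-25) + (-5)·(18) + (0)·(3) + (-16)·(-3) + (-6)·(-26) + (10)·(32) + (-3)·(33) + (-6)·(22) = 3
  c_8 = (0)·(-25) + (0)·(18) + (0)·(3) + (-1)·(-3) + (0)·(-26) + (0)·(32) + (0)·(33) + (0)·(22) = 3
Writing each c_i in base p = 5:
  c_1 = 1 = 1·5^0
  c_2 = 4 = 4·5^0
  c_3 = 0
  c_4 = 4 = 4·5^0
  c_5 = 4 = 4·5^0
  c_6 = 4 = 4·5^0
  c_7 = 3 = 3·5^0
  c_8 = 3 = 3·5^0
λ_0 = (1, 4, 0, 4, 4, 4, 3, 3)

((1, 4, 0, 4, 4, 4, 3, 3),)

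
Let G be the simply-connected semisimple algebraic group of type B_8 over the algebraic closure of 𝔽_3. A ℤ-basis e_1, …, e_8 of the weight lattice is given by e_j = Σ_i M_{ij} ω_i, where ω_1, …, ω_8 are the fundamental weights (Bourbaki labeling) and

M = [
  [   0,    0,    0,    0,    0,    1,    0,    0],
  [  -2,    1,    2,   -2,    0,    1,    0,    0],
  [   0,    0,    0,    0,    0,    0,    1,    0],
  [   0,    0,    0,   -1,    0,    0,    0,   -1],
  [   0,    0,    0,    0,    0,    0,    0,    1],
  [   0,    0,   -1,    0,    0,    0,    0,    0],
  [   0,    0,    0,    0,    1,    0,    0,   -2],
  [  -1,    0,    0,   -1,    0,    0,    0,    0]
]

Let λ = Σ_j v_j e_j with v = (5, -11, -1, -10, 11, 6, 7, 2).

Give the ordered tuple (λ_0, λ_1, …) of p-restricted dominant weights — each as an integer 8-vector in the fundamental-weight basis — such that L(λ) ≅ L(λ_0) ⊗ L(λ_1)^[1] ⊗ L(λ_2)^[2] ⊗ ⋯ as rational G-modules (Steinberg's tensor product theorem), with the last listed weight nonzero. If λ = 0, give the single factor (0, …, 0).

((0, 0, 1, 2, 2, 1, 1, 2), (2, 1, 2, 2, 0, 0, 2, 1))

In the fundamental-weight basis, λ has coordinates c = M·v (v = (5, -11, -1, -10, 11, 6, 7, 2)):
  c_1 = (0)·(5) + (0)·(-11) + (0)·(-1) + (0)·(-10) + (0)·(11) + (1)·(6) + (0)·(7) + (0)·(2) = 6
  c_2 = (-2)·(5) + (1)·(-11) + (2)·(-1) + (-2)·(-10) + (0)·(11) + (1)·(6) + (0)·(7) + (0)·(2) = 3
  c_3 = (0)·(5) + (0)·(-11) + (0)·(-1) + (0)·(-10) + (0)·(11) + (0)·(6) + (1)·(7) + (0)·(2) = 7
  c_4 = (0)·(5) + (0)·(-11) + (0)·(-1) + (-1)·(-10) + (0)·(11) + (0)·(6) + (0)·(7) + (-1)·(2) = 8
  c_5 = (0)·(5) + (0)·(-11) + (0)·(-1) + (0)·(-10) + (0)·(11) + (0)·(6) + (0)·(7) + (1)·(2) = 2
  c_6 = (0)·(5) + (0)·(-11) + (-1)·(-1) + (0)·(-10) + (0)·(11) + (0)·(6) + (0)·(7) + (0)·(2) = 1
  c_7 = (0)·(5) + (0)·(-11) + (0)·(-1) + (0)·(-10) + (1)·(11) + (0)·(6) + (0)·(7) + (-2)·(2) = 7
  c_8 = (-1)·(5) + (0)·(-11) + (0)·(-1) + (-1)·(-10) + (0)·(11) + (0)·(6) + (0)·(7) + (0)·(2) = 5
Base-3 expansion of each c_i:
  c_1 = 6 = 0·3^0 + 2·3^1
  c_2 = 3 = 0·3^0 + 1·3^1
  c_3 = 7 = 1·3^0 + 2·3^1
  c_4 = 8 = 2·3^0 + 2·3^1
  c_5 = 2 = 2·3^0
  c_6 = 1 = 1·3^0
  c_7 = 7 = 1·3^0 + 2·3^1
  c_8 = 5 = 2·3^0 + 1·3^1
Factor λ_0 = (0, 0, 1, 2, 2, 1, 1, 2)
Factor λ_1 = (2, 1, 2, 2, 0, 0, 2, 1)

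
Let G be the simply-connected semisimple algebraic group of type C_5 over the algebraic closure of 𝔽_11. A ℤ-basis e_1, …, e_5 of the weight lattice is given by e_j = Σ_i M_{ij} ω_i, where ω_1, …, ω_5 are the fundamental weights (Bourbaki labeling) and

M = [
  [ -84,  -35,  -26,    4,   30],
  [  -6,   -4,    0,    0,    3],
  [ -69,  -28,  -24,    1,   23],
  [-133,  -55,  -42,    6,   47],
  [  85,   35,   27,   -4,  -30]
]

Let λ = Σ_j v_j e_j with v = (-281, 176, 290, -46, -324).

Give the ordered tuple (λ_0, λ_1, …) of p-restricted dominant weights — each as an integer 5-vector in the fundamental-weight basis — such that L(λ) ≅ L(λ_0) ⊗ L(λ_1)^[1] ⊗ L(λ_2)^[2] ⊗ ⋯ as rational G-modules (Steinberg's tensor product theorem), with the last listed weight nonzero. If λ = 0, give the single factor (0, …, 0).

((0, 10, 3, 9, 9),)

Compute c_i = Σ_j M_{ij} v_j with v = (-281, 176, 290, -46, -324):
  c_1 = (-84)·(-281) + (-35)·(176) + (-26)·(290) + (4)·(-46) + (30)·(-324) = 0
  c_2 = (-6)·(-281) + (-4)·(176) + (0)·(290) + (0)·(-46) + (3)·(-324) = 10
  c_3 = (-69)·(-281) + (-28)·(176) + (-24)·(290) + (1)·(-46) + (23)·(-324) = 3
  c_4 = (-133)·(-281) + (-55)·(176) + (-42)·(290) + (6)·(-46) + (47)·(-324) = 9
  c_5 = (85)·(-281) + (35)·(176) + (27)·(290) + (-4)·(-46) + (-30)·(-324) = 9
Writing each c_i in base p = 11:
  c_1 = 0
  c_2 = 10 = 10·11^0
  c_3 = 3 = 3·11^0
  c_4 = 9 = 9·11^0
  c_5 = 9 = 9·11^0
λ_0 = (0, 10, 3, 9, 9)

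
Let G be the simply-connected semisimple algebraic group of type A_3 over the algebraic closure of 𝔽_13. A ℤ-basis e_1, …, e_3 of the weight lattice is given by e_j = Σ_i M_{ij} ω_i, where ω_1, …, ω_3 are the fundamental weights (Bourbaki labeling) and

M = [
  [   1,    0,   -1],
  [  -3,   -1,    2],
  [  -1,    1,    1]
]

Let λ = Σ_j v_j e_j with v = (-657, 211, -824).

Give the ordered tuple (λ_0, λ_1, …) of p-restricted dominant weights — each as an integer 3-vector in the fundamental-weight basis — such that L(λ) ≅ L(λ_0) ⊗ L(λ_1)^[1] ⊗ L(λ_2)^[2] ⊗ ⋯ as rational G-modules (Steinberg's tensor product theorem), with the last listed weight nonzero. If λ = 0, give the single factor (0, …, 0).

Change of basis e → ω: c = M·v where v = (-657, 211, -824):
  c_1 = 1*-657 + 0*211 + -1*-824 = 167
  c_2 = -3*-657 + -1*211 + 2*-824 = 112
  c_3 = -1*-657 + 1*211 + 1*-824 = 44
Base-13 expansion of each c_i:
  c_1 = 167 = 11·13^0 + 12·13^1
  c_2 = 112 = 8·13^0 + 8·13^1
  c_3 = 44 = 5·13^0 + 3·13^1
p-restricted factor λ_0 = (11, 8, 5)
p-restricted factor λ_1 = (12, 8, 3)

((11, 8, 5), (12, 8, 3))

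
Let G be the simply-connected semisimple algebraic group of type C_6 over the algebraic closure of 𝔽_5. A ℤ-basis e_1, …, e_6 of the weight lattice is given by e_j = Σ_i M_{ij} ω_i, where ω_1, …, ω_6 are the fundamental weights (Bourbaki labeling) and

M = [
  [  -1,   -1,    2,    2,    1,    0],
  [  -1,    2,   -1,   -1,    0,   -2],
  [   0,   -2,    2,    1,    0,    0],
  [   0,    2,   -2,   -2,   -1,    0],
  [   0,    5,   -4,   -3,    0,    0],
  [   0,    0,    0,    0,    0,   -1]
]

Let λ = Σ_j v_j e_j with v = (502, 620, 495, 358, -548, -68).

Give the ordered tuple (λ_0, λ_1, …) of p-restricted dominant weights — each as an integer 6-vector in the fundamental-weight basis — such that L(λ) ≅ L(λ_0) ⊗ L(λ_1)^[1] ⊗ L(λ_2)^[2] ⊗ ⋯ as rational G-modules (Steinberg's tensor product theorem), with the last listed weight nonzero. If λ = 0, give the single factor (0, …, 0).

Compute c_i = Σ_j M_{ij} v_j with v = (502, 620, 495, 358, -548, -68):
  c_1 = -1*502 + -1*620 + 2*495 + 2*358 + 1*-548 + 0*-68 = 36
  c_2 = -1*502 + 2*620 + -1*495 + -1*358 + 0*-548 + -2*-68 = 21
  c_3 = 0*502 + -2*620 + 2*495 + 1*358 + 0*-548 + 0*-68 = 108
  c_4 = 0*502 + 2*620 + -2*495 + -2*358 + -1*-548 + 0*-68 = 82
  c_5 = 0*502 + 5*620 + -4*495 + -3*358 + 0*-548 + 0*-68 = 46
  c_6 = 0*502 + 0*620 + 0*495 + 0*358 + 0*-548 + -1*-68 = 68
Base-5 expansion of each c_i:
  c_1 = 36 = 1·5^0 + 2·5^1 + 1·5^2
  c_2 = 21 = 1·5^0 + 4·5^1
  c_3 = 108 = 3·5^0 + 1·5^1 + 4·5^2
  c_4 = 82 = 2·5^0 + 1·5^1 + 3·5^2
  c_5 = 46 = 1·5^0 + 4·5^1 + 1·5^2
  c_6 = 68 = 3·5^0 + 3·5^1 + 2·5^2
p-restricted factor λ_0 = (1, 1, 3, 2, 1, 3)
p-restricted factor λ_1 = (2, 4, 1, 1, 4, 3)
p-restricted factor λ_2 = (1, 0, 4, 3, 1, 2)

((1, 1, 3, 2, 1, 3), (2, 4, 1, 1, 4, 3), (1, 0, 4, 3, 1, 2))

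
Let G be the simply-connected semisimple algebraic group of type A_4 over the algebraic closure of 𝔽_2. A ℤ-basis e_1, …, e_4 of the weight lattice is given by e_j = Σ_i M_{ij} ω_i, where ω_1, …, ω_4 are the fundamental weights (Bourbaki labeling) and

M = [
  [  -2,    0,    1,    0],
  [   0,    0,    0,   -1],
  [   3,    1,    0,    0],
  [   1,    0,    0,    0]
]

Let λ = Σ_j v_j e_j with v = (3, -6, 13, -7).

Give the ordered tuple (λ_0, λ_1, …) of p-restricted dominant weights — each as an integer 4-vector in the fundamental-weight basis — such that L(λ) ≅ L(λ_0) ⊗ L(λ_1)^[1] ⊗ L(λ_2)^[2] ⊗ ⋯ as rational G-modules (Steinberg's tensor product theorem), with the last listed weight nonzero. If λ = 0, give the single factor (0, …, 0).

Converting to the ω-basis (c_i = row i of M dotted with v = (3, -6, 13, -7)):
  c_1 = (-2)·(3) + (0)·(-6) + 1·13 + (0)·(-7) = 7
  c_2 = 0·3 + (0)·(-6) + 0·13 + (-1)·(-7) = 7
  c_3 = 3·3 + (1)·(-6) + 0·13 + (0)·(-7) = 3
  c_4 = 1·3 + (0)·(-6) + 0·13 + (0)·(-7) = 3
Expand coordinatewise in base 2:
  c_1 = 7 = 1·2^0 + 1·2^1 + 1·2^2
  c_2 = 7 = 1·2^0 + 1·2^1 + 1·2^2
  c_3 = 3 = 1·2^0 + 1·2^1
  c_4 = 3 = 1·2^0 + 1·2^1
Factor λ_0 = (1, 1, 1, 1)
Factor λ_1 = (1, 1, 1, 1)
Factor λ_2 = (1, 1, 0, 0)

((1, 1, 1, 1), (1, 1, 1, 1), (1, 1, 0, 0))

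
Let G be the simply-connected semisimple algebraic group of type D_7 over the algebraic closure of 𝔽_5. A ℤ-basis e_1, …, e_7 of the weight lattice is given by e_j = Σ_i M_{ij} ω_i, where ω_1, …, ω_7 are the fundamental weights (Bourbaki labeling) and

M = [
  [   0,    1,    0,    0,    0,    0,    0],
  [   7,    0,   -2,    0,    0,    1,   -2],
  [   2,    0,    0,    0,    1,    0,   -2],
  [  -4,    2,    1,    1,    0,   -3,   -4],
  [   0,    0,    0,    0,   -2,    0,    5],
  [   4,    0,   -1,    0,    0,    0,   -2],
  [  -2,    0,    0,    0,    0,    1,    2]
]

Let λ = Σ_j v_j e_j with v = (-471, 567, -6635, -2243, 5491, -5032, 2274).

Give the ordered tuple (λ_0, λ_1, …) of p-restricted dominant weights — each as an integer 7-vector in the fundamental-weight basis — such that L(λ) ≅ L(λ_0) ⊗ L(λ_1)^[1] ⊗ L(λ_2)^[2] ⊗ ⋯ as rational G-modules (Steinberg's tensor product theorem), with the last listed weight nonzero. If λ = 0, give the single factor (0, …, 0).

((2, 3, 1, 0, 3, 3, 3), (3, 3, 0, 3, 2, 0, 1), (2, 0, 0, 0, 0, 3, 3), (4, 3, 0, 1, 3, 1, 3))

ω-coordinates c = M·v, v = (-471, 567, -6635, -2243, 5491, -5032, 2274):
  c_1 = (0)·(-471) + 1·567 + (0)·(-6635) + (0)·(-2243) + 0·5491 + (0)·(-5032) + 0·2274 = 567
  c_2 = (7)·(-471) + 0·567 + (-2)·(-6635) + (0)·(-2243) + 0·5491 + (1)·(-5032) + (-2)·(2274) = 393
  c_3 = (2)·(-471) + 0·567 + (0)·(-6635) + (0)·(-2243) + 1·5491 + (0)·(-5032) + (-2)·(2274) = 1
  c_4 = (-4)·(-471) + 2·567 + (1)·(-6635) + (1)·(-2243) + 0·5491 + (-3)·(-5032) + (-4)·(2274) = 140
  c_5 = (0)·(-471) + 0·567 + (0)·(-6635) + (0)·(-2243) + (-2)·(5491) + (0)·(-5032) + 5·2274 = 388
  c_6 = (4)·(-471) + 0·567 + (-1)·(-6635) + (0)·(-2243) + 0·5491 + (0)·(-5032) + (-2)·(2274) = 203
  c_7 = (-2)·(-471) + 0·567 + (0)·(-6635) + (0)·(-2243) + 0·5491 + (1)·(-5032) + 2·2274 = 458
Base-5 expansion of each c_i:
  c_1 = 567 = 2·5^0 + 3·5^1 + 2·5^2 + 4·5^3
  c_2 = 393 = 3·5^0 + 3·5^1 + 0·5^2 + 3·5^3
  c_3 = 1 = 1·5^0
  c_4 = 140 = 0·5^0 + 3·5^1 + 0·5^2 + 1·5^3
  c_5 = 388 = 3·5^0 + 2·5^1 + 0·5^2 + 3·5^3
  c_6 = 203 = 3·5^0 + 0·5^1 + 3·5^2 + 1·5^3
  c_7 = 458 = 3·5^0 + 1·5^1 + 3·5^2 + 3·5^3
p-restricted factor λ_0 = (2, 3, 1, 0, 3, 3, 3)
p-restricted factor λ_1 = (3, 3, 0, 3, 2, 0, 1)
p-restricted factor λ_2 = (2, 0, 0, 0, 0, 3, 3)
p-restricted factor λ_3 = (4, 3, 0, 1, 3, 1, 3)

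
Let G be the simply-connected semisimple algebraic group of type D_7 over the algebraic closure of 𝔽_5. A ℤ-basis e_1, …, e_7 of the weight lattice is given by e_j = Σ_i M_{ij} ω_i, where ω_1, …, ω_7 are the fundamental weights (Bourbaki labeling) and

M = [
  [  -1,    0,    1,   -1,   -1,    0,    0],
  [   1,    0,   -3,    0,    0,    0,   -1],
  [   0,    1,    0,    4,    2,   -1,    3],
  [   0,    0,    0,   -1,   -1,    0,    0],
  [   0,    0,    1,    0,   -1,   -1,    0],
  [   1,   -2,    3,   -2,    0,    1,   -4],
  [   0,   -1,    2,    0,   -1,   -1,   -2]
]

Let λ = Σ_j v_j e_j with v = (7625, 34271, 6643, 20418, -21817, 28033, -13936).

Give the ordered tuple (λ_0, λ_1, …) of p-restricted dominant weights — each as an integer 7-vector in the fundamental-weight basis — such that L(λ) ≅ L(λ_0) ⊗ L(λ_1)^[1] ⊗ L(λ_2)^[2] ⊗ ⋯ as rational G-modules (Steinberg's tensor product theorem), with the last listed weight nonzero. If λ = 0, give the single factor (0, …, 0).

((2, 2, 3, 4, 2, 3, 1), (3, 1, 3, 4, 0, 0, 4), (1, 0, 3, 0, 2, 3, 1), (3, 3, 4, 1, 3, 0, 0), (0, 2, 3, 2, 0, 3, 1))

Compute c_i = Σ_j M_{ij} v_j with v = (7625, 34271, 6643, 20418, -21817, 28033, -13936):
  c_1 = (-1)·(7625) + 0·34271 + 1·6643 + (-1)·(20418) + (-1)·(-21817) + 0·28033 + (0)·(-13936) = 417
  c_2 = 1·7625 + 0·34271 + (-3)·(6643) + 0·20418 + (0)·(-21817) + 0·28033 + (-1)·(-13936) = 1632
  c_3 = 0·7625 + 1·34271 + 0·6643 + 4·20418 + (2)·(-21817) + (-1)·(28033) + (3)·(-13936) = 2468
  c_4 = 0·7625 + 0·34271 + 0·6643 + (-1)·(20418) + (-1)·(-21817) + 0·28033 + (0)·(-13936) = 1399
  c_5 = 0·7625 + 0·34271 + 1·6643 + 0·20418 + (-1)·(-21817) + (-1)·(28033) + (0)·(-13936) = 427
  c_6 = 1·7625 + (-2)·(34271) + 3·6643 + (-2)·(20418) + (0)·(-21817) + 1·28033 + (-4)·(-13936) = 1953
  c_7 = 0·7625 + (-1)·(34271) + 2·6643 + 0·20418 + (-1)·(-21817) + (-1)·(28033) + (-2)·(-13936) = 671
Base-5 expansion of each c_i:
  c_1 = 417 = 2·5^0 + 3·5^1 + 1·5^2 + 3·5^3
  c_2 = 1632 = 2·5^0 + 1·5^1 + 0·5^2 + 3·5^3 + 2·5^4
  c_3 = 2468 = 3·5^0 + 3·5^1 + 3·5^2 + 4·5^3 + 3·5^4
  c_4 = 1399 = 4·5^0 + 4·5^1 + 0·5^2 + 1·5^3 + 2·5^4
  c_5 = 427 = 2·5^0 + 0·5^1 + 2·5^2 + 3·5^3
  c_6 = 1953 = 3·5^0 + 0·5^1 + 3·5^2 + 0·5^3 + 3·5^4
  c_7 = 671 = 1·5^0 + 4·5^1 + 1·5^2 + 0·5^3 + 1·5^4
Factor λ_0 = (2, 2, 3, 4, 2, 3, 1)
Factor λ_1 = (3, 1, 3, 4, 0, 0, 4)
Factor λ_2 = (1, 0, 3, 0, 2, 3, 1)
Factor λ_3 = (3, 3, 4, 1, 3, 0, 0)
Factor λ_4 = (0, 2, 3, 2, 0, 3, 1)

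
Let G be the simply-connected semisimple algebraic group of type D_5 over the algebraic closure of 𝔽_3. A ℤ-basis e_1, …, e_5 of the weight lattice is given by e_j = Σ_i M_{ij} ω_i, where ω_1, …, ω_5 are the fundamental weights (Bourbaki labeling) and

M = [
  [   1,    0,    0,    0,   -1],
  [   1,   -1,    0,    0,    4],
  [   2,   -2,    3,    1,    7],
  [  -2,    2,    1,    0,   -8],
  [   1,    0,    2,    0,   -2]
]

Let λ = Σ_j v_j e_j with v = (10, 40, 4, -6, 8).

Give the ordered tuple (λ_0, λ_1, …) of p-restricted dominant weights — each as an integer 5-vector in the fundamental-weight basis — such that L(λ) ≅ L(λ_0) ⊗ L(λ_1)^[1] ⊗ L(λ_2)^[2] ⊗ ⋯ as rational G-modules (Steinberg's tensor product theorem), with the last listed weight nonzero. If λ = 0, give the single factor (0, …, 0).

((2, 2, 2, 0, 2),)

In the fundamental-weight basis, λ has coordinates c = M·v (v = (10, 40, 4, -6, 8)):
  c_1 = (1)·(10) + (0)·(40) + (0)·(4) + (0)·(-6) + (-1)·(8) = 2
  c_2 = (1)·(10) + (-1)·(40) + (0)·(4) + (0)·(-6) + (4)·(8) = 2
  c_3 = (2)·(10) + (-2)·(40) + (3)·(4) + (1)·(-6) + (7)·(8) = 2
  c_4 = (-2)·(10) + (2)·(40) + (1)·(4) + (0)·(-6) + (-8)·(8) = 0
  c_5 = (1)·(10) + (0)·(40) + (2)·(4) + (0)·(-6) + (-2)·(8) = 2
Expand coordinatewise in base 3:
  c_1 = 2 = 2·3^0
  c_2 = 2 = 2·3^0
  c_3 = 2 = 2·3^0
  c_4 = 0
  c_5 = 2 = 2·3^0
p-restricted factor λ_0 = (2, 2, 2, 0, 2)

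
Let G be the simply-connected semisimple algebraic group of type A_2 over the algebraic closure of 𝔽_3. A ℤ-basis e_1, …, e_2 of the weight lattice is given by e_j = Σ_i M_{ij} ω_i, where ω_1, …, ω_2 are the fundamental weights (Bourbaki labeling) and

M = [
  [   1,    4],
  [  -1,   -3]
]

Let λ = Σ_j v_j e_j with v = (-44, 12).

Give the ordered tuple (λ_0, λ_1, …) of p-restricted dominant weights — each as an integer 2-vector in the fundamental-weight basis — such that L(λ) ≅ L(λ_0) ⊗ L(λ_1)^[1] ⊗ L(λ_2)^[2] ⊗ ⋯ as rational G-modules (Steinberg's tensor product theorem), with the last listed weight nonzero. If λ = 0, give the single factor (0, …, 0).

((1, 2), (1, 2))

Change of basis e → ω: c = M·v where v = (-44, 12):
  c_1 = (1)·(-44) + (4)·(12) = 4
  c_2 = (-1)·(-44) + (-3)·(12) = 8
Base-3 expansion of each c_i:
  c_1 = 4 = 1·3^0 + 1·3^1
  c_2 = 8 = 2·3^0 + 2·3^1
Factor λ_0 = (1, 2)
Factor λ_1 = (1, 2)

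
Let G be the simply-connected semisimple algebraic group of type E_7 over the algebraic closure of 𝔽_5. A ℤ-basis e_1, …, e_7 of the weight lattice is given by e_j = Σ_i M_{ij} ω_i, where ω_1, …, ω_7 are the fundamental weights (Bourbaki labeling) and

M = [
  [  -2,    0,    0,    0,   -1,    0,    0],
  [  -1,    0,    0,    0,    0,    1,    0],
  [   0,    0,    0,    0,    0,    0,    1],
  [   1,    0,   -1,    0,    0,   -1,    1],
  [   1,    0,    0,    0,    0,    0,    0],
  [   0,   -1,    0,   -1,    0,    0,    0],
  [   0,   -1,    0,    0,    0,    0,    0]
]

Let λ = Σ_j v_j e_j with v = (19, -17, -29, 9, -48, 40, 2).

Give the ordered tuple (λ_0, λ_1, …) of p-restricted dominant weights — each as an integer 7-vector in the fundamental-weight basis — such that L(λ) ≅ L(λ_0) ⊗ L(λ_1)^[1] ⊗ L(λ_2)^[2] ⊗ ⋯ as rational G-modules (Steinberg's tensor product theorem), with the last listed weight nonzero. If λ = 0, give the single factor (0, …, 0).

Change of basis e → ω: c = M·v where v = (19, -17, -29, 9, -48, 40, 2):
  c_1 = (-2)·(19) + (0)·(-17) + (0)·(-29) + 0·9 + (-1)·(-48) + 0·40 + 0·2 = 10
  c_2 = (-1)·(19) + (0)·(-17) + (0)·(-29) + 0·9 + (0)·(-48) + 1·40 + 0·2 = 21
  c_3 = 0·19 + (0)·(-17) + (0)·(-29) + 0·9 + (0)·(-48) + 0·40 + 1·2 = 2
  c_4 = 1·19 + (0)·(-17) + (-1)·(-29) + 0·9 + (0)·(-48) + (-1)·(40) + 1·2 = 10
  c_5 = 1·19 + (0)·(-17) + (0)·(-29) + 0·9 + (0)·(-48) + 0·40 + 0·2 = 19
  c_6 = 0·19 + (-1)·(-17) + (0)·(-29) + (-1)·(9) + (0)·(-48) + 0·40 + 0·2 = 8
  c_7 = 0·19 + (-1)·(-17) + (0)·(-29) + 0·9 + (0)·(-48) + 0·40 + 0·2 = 17
Base-5 expansion of each c_i:
  c_1 = 10 = 0·5^0 + 2·5^1
  c_2 = 21 = 1·5^0 + 4·5^1
  c_3 = 2 = 2·5^0
  c_4 = 10 = 0·5^0 + 2·5^1
  c_5 = 19 = 4·5^0 + 3·5^1
  c_6 = 8 = 3·5^0 + 1·5^1
  c_7 = 17 = 2·5^0 + 3·5^1
λ_0 = (0, 1, 2, 0, 4, 3, 2)
λ_1 = (2, 4, 0, 2, 3, 1, 3)

((0, 1, 2, 0, 4, 3, 2), (2, 4, 0, 2, 3, 1, 3))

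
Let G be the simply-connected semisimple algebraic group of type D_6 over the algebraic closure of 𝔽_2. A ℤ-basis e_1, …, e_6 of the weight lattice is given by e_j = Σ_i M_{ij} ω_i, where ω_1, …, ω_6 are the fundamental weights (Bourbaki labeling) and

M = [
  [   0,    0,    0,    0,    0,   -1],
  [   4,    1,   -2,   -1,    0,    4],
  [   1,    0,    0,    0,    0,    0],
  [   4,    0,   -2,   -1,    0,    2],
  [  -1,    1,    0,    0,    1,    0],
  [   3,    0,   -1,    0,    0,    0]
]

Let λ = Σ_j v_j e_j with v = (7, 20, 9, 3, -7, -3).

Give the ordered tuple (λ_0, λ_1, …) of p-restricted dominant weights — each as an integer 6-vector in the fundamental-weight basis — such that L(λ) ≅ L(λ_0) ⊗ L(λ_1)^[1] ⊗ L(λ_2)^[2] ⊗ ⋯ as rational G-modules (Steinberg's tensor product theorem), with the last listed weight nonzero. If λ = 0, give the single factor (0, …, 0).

Change of basis e → ω: c = M·v where v = (7, 20, 9, 3, -7, -3):
  c_1 = (0)·(7) + (0)·(20) + (0)·(9) + (0)·(3) + (0)·(-7) + (-1)·(-3) = 3
  c_2 = (4)·(7) + (1)·(20) + (-2)·(9) + (-1)·(3) + (0)·(-7) + (4)·(-3) = 15
  c_3 = (1)·(7) + (0)·(20) + (0)·(9) + (0)·(3) + (0)·(-7) + (0)·(-3) = 7
  c_4 = (4)·(7) + (0)·(20) + (-2)·(9) + (-1)·(3) + (0)·(-7) + (2)·(-3) = 1
  c_5 = (-1)·(7) + (1)·(20) + (0)·(9) + (0)·(3) + (1)·(-7) + (0)·(-3) = 6
  c_6 = (3)·(7) + (0)·(20) + (-1)·(9) + (0)·(3) + (0)·(-7) + (0)·(-3) = 12
Expand coordinatewise in base 2:
  c_1 = 3 = 1·2^0 + 1·2^1
  c_2 = 15 = 1·2^0 + 1·2^1 + 1·2^2 + 1·2^3
  c_3 = 7 = 1·2^0 + 1·2^1 + 1·2^2
  c_4 = 1 = 1·2^0
  c_5 = 6 = 0·2^0 + 1·2^1 + 1·2^2
  c_6 = 12 = 0·2^0 + 0·2^1 + 1·2^2 + 1·2^3
p-restricted factor λ_0 = (1, 1, 1, 1, 0, 0)
p-restricted factor λ_1 = (1, 1, 1, 0, 1, 0)
p-restricted factor λ_2 = (0, 1, 1, 0, 1, 1)
p-restricted factor λ_3 = (0, 1, 0, 0, 0, 1)

((1, 1, 1, 1, 0, 0), (1, 1, 1, 0, 1, 0), (0, 1, 1, 0, 1, 1), (0, 1, 0, 0, 0, 1))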